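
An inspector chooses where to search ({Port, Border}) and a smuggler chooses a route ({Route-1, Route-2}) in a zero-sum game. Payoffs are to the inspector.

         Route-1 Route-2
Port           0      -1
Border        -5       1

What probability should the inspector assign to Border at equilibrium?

Row minima: Port → -1, Border → -5; maximin = -1.
Column maxima: Route-1 → 0, Route-2 → 1; minimax = 0.
-1 ≠ 0, so there is no saddle point; optimal play is mixed.
Let the inspector play Port with probability p. Expected payoff against Route-1: 0p + (-5)(1−p) = 5p − 5; against Route-2: (-1)p + 1(1−p) = −2p + 1.
Setting these equal: 5p − 5 = −2p + 1 ⇒ 7p = 6 ⇒ p = 6/7, and the value is (5)·(6/7) − 5 = -5/7.
For the smuggler: with q = P(Route-1), equating Port's and Border's payoffs gives q − 1 = −6q + 1 ⇒ q = 2/7.

1/7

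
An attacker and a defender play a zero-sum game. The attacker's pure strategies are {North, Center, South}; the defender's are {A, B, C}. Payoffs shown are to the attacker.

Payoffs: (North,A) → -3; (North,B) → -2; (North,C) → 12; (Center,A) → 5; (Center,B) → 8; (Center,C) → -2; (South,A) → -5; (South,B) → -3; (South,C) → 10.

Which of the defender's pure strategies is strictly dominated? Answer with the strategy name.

A holds the attacker's payoff strictly below B in every row: -3 < -2, 5 < 8, -5 < -3.
So B is strictly dominated for the defender.

B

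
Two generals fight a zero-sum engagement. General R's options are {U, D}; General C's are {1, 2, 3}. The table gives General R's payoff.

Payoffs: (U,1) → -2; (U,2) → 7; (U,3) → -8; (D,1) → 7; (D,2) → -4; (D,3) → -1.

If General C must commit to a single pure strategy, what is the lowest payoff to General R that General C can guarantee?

Column maxima: 1 → 7, 2 → 7, 3 → -1.
The smallest of these is -1.

-1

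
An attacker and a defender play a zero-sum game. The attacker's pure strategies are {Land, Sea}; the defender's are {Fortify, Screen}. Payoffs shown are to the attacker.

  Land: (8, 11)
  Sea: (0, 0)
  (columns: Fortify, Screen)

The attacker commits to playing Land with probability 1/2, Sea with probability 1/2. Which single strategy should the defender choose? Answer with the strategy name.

If the defender plays Fortify, the attacker's expected payoff is (1/2)·8 + (1/2)·0 = 4.
If the defender plays Screen, the attacker's expected payoff is (1/2)·11 + (1/2)·0 = 11/2.
The defender minimizes the attacker's payoff; the smallest is 4, so the best response is Fortify.

Fortify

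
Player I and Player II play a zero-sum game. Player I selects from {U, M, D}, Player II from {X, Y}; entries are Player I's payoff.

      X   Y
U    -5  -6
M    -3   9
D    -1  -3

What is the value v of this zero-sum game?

Row minima: U → -6, M → -3, D → -3; maximin = -3.
Column maxima: X → -1, Y → 9; minimax = -1.
-3 ≠ -1, so there is no saddle point; optimal play is mixed.
U is strictly dominated by M, so Player I never plays it.
On the remaining 2×2 (M, D vs X, Y):
Let Player I play M with probability p. Expected payoff against X: (-3)p + (-1)(1−p) = −2p − 1; against Y: 9p + (-3)(1−p) = 12p − 3.
Setting these equal: −2p − 1 = 12p − 3 ⇒ −14p = -2 ⇒ p = 1/7, and the value is (-2)·(1/7) − 1 = -9/7.
For Player II: with q = P(X), equating M's and D's payoffs gives −12q + 9 = 2q − 3 ⇒ q = 6/7.

-9/7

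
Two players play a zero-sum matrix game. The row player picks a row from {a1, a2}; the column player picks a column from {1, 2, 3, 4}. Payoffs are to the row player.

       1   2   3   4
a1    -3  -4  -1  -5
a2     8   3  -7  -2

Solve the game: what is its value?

Row minima: a1 → -5, a2 → -7; maximin = -5.
Column maxima: 1 → 8, 2 → 3, 3 → -1, 4 → -2; minimax = -2.
-5 ≠ -2, so there is no saddle point; optimal play is mixed.
1 is strictly dominated by 2 (it gives the row player strictly more in every row), so the column player never plays it.
2 is strictly dominated by 4 (it gives the row player strictly more in every row), so the column player never plays it.
On the remaining 2×2 (a1, a2 vs 3, 4):
Let the row player play a1 with probability p. Expected payoff against 3: (-1)p + (-7)(1−p) = 6p − 7; against 4: (-5)p + (-2)(1−p) = −3p − 2.
Setting these equal: 6p − 7 = −3p − 2 ⇒ 9p = 5 ⇒ p = 5/9, and the value is (6)·(5/9) − 7 = -11/3.
For the column player: with q = P(3), equating a1's and a2's payoffs gives 4q − 5 = −5q − 2 ⇒ q = 1/3.

-11/3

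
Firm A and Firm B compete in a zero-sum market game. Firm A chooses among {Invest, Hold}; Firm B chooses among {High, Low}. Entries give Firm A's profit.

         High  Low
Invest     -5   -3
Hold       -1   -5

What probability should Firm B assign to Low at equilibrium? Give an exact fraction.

Row minima: Invest → -5, Hold → -5; maximin = -5.
Column maxima: High → -1, Low → -3; minimax = -3.
-5 ≠ -3, so there is no saddle point; optimal play is mixed.
Let Firm A play Invest with probability p. Expected payoff against High: (-5)p + (-1)(1−p) = −4p − 1; against Low: (-3)p + (-5)(1−p) = 2p − 5.
Setting these equal: −4p − 1 = 2p − 5 ⇒ −6p = -4 ⇒ p = 2/3, and the value is (-4)·(2/3) − 1 = -11/3.
For Firm B: with q = P(High), equating Invest's and Hold's payoffs gives −2q − 3 = 4q − 5 ⇒ q = 1/3.

2/3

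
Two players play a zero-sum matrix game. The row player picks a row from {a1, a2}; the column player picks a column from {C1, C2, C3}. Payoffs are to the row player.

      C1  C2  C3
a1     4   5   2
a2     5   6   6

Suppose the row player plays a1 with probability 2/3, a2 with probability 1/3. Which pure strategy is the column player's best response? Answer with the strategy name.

If the column player plays C1, the row player's expected payoff is (2/3)·4 + (1/3)·5 = 13/3.
If the column player plays C2, the row player's expected payoff is (2/3)·5 + (1/3)·6 = 16/3.
If the column player plays C3, the row player's expected payoff is (2/3)·2 + (1/3)·6 = 10/3.
The column player minimizes the row player's payoff; the smallest is 10/3, so the best response is C3.

C3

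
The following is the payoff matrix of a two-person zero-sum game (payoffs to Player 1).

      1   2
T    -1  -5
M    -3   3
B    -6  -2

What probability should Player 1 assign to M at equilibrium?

2/5

Row minima: T → -5, M → -3, B → -6; maximin = -3.
Column maxima: 1 → -1, 2 → 3; minimax = -1.
-3 ≠ -1, so there is no saddle point; optimal play is mixed.
B is strictly dominated by M, so Player 1 never plays it.
On the remaining 2×2 (T, M vs 1, 2):
Let Player 1 play T with probability p. Expected payoff against 1: (-1)p + (-3)(1−p) = 2p − 3; against 2: (-5)p + 3(1−p) = −8p + 3.
Setting these equal: 2p − 3 = −8p + 3 ⇒ 10p = 6 ⇒ p = 3/5, and the value is (2)·(3/5) − 3 = -9/5.
For Player 2: with q = P(1), equating T's and M's payoffs gives 4q − 5 = −6q + 3 ⇒ q = 4/5.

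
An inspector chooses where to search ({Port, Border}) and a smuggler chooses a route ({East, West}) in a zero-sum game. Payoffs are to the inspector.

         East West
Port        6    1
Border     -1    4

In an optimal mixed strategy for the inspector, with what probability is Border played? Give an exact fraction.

Row minima: Port → 1, Border → -1; maximin = 1.
Column maxima: East → 6, West → 4; minimax = 4.
1 ≠ 4, so there is no saddle point; optimal play is mixed.
Let the inspector play Port with probability p. Expected payoff against East: 6p + (-1)(1−p) = 7p − 1; against West: 1p + 4(1−p) = −3p + 4.
Setting these equal: 7p − 1 = −3p + 4 ⇒ 10p = 5 ⇒ p = 1/2, and the value is (7)·(1/2) − 1 = 5/2.
For the smuggler: with q = P(East), equating Port's and Border's payoffs gives 5q + 1 = −5q + 4 ⇒ q = 3/10.

1/2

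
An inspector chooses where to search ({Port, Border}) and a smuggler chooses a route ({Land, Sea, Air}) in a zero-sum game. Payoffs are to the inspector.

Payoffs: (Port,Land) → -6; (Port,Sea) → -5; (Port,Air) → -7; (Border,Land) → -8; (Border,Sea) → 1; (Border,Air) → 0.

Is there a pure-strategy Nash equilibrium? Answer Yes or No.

No

Row minima: Port → -7, Border → -8; maximin = -7.
Column maxima: Land → -6, Sea → 1, Air → 0; minimax = -6.
-7 ≠ -6, so no pure-strategy equilibrium exists.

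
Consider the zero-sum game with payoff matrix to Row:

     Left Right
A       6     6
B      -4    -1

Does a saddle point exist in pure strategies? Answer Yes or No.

Row minima: A → 6, B → -4; maximin = 6.
Column maxima: Left → 6, Right → 6; minimax = 6.
maximin = minimax = 6, so a saddle point exists.

Yes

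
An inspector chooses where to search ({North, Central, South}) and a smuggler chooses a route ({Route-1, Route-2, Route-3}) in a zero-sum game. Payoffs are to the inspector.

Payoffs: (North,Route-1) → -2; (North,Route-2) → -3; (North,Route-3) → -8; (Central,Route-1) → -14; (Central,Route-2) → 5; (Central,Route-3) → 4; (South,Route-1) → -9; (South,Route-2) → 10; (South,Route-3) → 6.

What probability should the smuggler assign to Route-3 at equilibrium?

Row minima: North → -8, Central → -14, South → -9; maximin = -8.
Column maxima: Route-1 → -2, Route-2 → 10, Route-3 → 6; minimax = -2.
-8 ≠ -2, so there is no saddle point; optimal play is mixed.
Central is strictly dominated by South, so the inspector never plays it.
Route-2 is strictly dominated by Route-3 (it gives the inspector strictly more in every row), so the smuggler never plays it.
On the remaining 2×2 (North, South vs Route-1, Route-3):
Let the inspector play North with probability p. Expected payoff against Route-1: (-2)p + (-9)(1−p) = 7p − 9; against Route-3: (-8)p + 6(1−p) = −14p + 6.
Setting these equal: 7p − 9 = −14p + 6 ⇒ 21p = 15 ⇒ p = 5/7, and the value is (7)·(5/7) − 9 = -4.
For the smuggler: with q = P(Route-1), equating North's and South's payoffs gives 6q − 8 = −15q + 6 ⇒ q = 2/3.

1/3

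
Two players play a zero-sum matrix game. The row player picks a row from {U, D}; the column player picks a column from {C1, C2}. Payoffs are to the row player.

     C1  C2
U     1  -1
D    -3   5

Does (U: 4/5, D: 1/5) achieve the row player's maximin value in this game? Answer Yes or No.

Against C1 this mix gives (4/5)·1 + (1/5)·(-3) = 1/5.
Against C2 this mix gives (4/5)·(-1) + (1/5)·5 = 1/5.
All of the column player's active replies (C1, C2) yield 1/5, and no column does worse for the row player. The mix makes the column player indifferent and guarantees 1/5, so it is optimal.

Yes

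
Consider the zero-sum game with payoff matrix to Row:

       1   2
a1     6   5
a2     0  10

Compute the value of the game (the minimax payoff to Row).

Row minima: a1 → 5, a2 → 0; maximin = 5.
Column maxima: 1 → 6, 2 → 10; minimax = 6.
5 ≠ 6, so there is no saddle point; optimal play is mixed.
Let Row play a1 with probability p. Expected payoff against 1: 6p + 0(1−p) = 6p; against 2: 5p + 10(1−p) = −5p + 10.
Setting these equal: 6p = −5p + 10 ⇒ 11p = 10 ⇒ p = 10/11, and the value is (6)·(10/11) = 60/11.
For Column: with q = P(1), equating a1's and a2's payoffs gives q + 5 = −10q + 10 ⇒ q = 5/11.

60/11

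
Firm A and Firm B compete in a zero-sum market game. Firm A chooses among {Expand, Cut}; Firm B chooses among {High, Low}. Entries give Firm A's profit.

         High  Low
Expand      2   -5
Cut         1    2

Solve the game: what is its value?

Row minima: Expand → -5, Cut → 1; maximin = 1.
Column maxima: High → 2, Low → 2; minimax = 2.
1 ≠ 2, so there is no saddle point; optimal play is mixed.
Let Firm A play Expand with probability p. Expected payoff against High: 2p + 1(1−p) = p + 1; against Low: (-5)p + 2(1−p) = −7p + 2.
Setting these equal: p + 1 = −7p + 2 ⇒ 8p = 1 ⇒ p = 1/8, and the value is (1)·(1/8) + 1 = 9/8.
For Firm B: with q = P(High), equating Expand's and Cut's payoffs gives 7q − 5 = −q + 2 ⇒ q = 7/8.

9/8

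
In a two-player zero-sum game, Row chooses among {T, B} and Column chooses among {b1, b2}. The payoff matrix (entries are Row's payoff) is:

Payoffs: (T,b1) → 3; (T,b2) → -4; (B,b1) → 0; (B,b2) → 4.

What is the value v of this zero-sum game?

12/11

Row minima: T → -4, B → 0; maximin = 0.
Column maxima: b1 → 3, b2 → 4; minimax = 3.
0 ≠ 3, so there is no saddle point; optimal play is mixed.
Let Row play T with probability p. Expected payoff against b1: 3p + 0(1−p) = 3p; against b2: (-4)p + 4(1−p) = −8p + 4.
Setting these equal: 3p = −8p + 4 ⇒ 11p = 4 ⇒ p = 4/11, and the value is (3)·(4/11) = 12/11.
For Column: with q = P(b1), equating T's and B's payoffs gives 7q − 4 = −4q + 4 ⇒ q = 8/11.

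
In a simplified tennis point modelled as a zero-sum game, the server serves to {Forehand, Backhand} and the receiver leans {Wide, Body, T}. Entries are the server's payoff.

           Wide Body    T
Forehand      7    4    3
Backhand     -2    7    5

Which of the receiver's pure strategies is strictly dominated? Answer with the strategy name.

Body

T holds the server's payoff strictly below Body in every row: 3 < 4, 5 < 7.
So Body is strictly dominated for the receiver.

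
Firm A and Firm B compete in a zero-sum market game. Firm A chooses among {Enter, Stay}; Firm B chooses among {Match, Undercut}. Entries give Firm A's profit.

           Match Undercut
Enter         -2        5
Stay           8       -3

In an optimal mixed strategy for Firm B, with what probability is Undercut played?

Row minima: Enter → -2, Stay → -3; maximin = -2.
Column maxima: Match → 8, Undercut → 5; minimax = 5.
-2 ≠ 5, so there is no saddle point; optimal play is mixed.
Let Firm A play Enter with probability p. Expected payoff against Match: (-2)p + 8(1−p) = −10p + 8; against Undercut: 5p + (-3)(1−p) = 8p − 3.
Setting these equal: −10p + 8 = 8p − 3 ⇒ −18p = -11 ⇒ p = 11/18, and the value is (-10)·(11/18) + 8 = 17/9.
For Firm B: with q = P(Match), equating Enter's and Stay's payoffs gives −7q + 5 = 11q − 3 ⇒ q = 4/9.

5/9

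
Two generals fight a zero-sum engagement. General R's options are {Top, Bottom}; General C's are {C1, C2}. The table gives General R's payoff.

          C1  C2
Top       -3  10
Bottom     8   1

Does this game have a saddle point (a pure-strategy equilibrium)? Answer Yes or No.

Row minima: Top → -3, Bottom → 1; maximin = 1.
Column maxima: C1 → 8, C2 → 10; minimax = 8.
1 ≠ 8, so no pure-strategy equilibrium exists.

No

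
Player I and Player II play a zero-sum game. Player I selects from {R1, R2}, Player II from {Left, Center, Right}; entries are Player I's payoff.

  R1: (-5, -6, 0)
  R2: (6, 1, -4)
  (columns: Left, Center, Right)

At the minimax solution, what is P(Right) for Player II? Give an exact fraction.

Row minima: R1 → -6, R2 → -4; maximin = -4.
Column maxima: Left → 6, Center → 1, Right → 0; minimax = 0.
-4 ≠ 0, so there is no saddle point; optimal play is mixed.
Left is strictly dominated by Center (it gives Player I strictly more in every row), so Player II never plays it.
On the remaining 2×2 (R1, R2 vs Center, Right):
Let Player I play R1 with probability p. Expected payoff against Center: (-6)p + 1(1−p) = −7p + 1; against Right: 0p + (-4)(1−p) = 4p − 4.
Setting these equal: −7p + 1 = 4p − 4 ⇒ −11p = -5 ⇒ p = 5/11, and the value is (-7)·(5/11) + 1 = -24/11.
For Player II: with q = P(Center), equating R1's and R2's payoffs gives −6q = 5q − 4 ⇒ q = 4/11.

7/11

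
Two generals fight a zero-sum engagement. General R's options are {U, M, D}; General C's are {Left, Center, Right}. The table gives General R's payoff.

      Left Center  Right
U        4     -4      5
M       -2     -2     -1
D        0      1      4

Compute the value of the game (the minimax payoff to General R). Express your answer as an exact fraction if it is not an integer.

Row minima: U → -4, M → -2, D → 0; maximin = 0.
Column maxima: Left → 4, Center → 1, Right → 5; minimax = 1.
0 ≠ 1, so there is no saddle point; optimal play is mixed.
M is strictly dominated by D, so General R never plays it.
Right is strictly dominated by Left (it gives General R strictly more in every row), so General C never plays it.
On the remaining 2×2 (U, D vs Left, Center):
Let General R play U with probability p. Expected payoff against Left: 4p + 0(1−p) = 4p; against Center: (-4)p + 1(1−p) = −5p + 1.
Setting these equal: 4p = −5p + 1 ⇒ 9p = 1 ⇒ p = 1/9, and the value is (4)·(1/9) = 4/9.
For General C: with q = P(Left), equating U's and D's payoffs gives 8q − 4 = −q + 1 ⇒ q = 5/9.

4/9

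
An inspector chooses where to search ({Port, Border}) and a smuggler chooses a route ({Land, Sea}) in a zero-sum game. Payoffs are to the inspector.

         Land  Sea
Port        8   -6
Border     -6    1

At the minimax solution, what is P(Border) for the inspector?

Row minima: Port → -6, Border → -6; maximin = -6.
Column maxima: Land → 8, Sea → 1; minimax = 1.
-6 ≠ 1, so there is no saddle point; optimal play is mixed.
Let the inspector play Port with probability p. Expected payoff against Land: 8p + (-6)(1−p) = 14p − 6; against Sea: (-6)p + 1(1−p) = −7p + 1.
Setting these equal: 14p − 6 = −7p + 1 ⇒ 21p = 7 ⇒ p = 1/3, and the value is (14)·(1/3) − 6 = -4/3.
For the smuggler: with q = P(Land), equating Port's and Border's payoffs gives 14q − 6 = −7q + 1 ⇒ q = 1/3.

2/3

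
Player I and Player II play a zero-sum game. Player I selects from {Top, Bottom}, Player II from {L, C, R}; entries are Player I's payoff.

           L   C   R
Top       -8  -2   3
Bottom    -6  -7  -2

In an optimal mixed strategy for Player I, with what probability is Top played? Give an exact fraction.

Row minima: Top → -8, Bottom → -7; maximin = -7.
Column maxima: L → -6, C → -2, R → 3; minimax = -6.
-7 ≠ -6, so there is no saddle point; optimal play is mixed.
R is strictly dominated by L (it gives Player I strictly more in every row), so Player II never plays it.
On the remaining 2×2 (Top, Bottom vs L, C):
Let Player I play Top with probability p. Expected payoff against L: (-8)p + (-6)(1−p) = −2p − 6; against C: (-2)p + (-7)(1−p) = 5p − 7.
Setting these equal: −2p − 6 = 5p − 7 ⇒ −7p = -1 ⇒ p = 1/7, and the value is (-2)·(1/7) − 6 = -44/7.
For Player II: with q = P(L), equating Top's and Bottom's payoffs gives −6q − 2 = q − 7 ⇒ q = 5/7.

1/7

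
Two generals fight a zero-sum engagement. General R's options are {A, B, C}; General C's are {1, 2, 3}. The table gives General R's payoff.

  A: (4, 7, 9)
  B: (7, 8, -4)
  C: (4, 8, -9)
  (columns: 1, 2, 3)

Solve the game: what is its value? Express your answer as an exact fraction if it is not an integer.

79/16

Row minima: A → 4, B → -4, C → -9; maximin = 4.
Column maxima: 1 → 7, 2 → 8, 3 → 9; minimax = 7.
4 ≠ 7, so there is no saddle point; optimal play is mixed.
2 is strictly dominated by 1 (it gives General R strictly more in every row), so General C never plays it.
With 2 eliminated, C is strictly dominated by B (B gives General R strictly more in every remaining column), so General R never plays it.
On the remaining 2×2 (A, B vs 1, 3):
Let General R play A with probability p. Expected payoff against 1: 4p + 7(1−p) = −3p + 7; against 3: 9p + (-4)(1−p) = 13p − 4.
Setting these equal: −3p + 7 = 13p − 4 ⇒ −16p = -11 ⇒ p = 11/16, and the value is (-3)·(11/16) + 7 = 79/16.
For General C: with q = P(1), equating A's and B's payoffs gives −5q + 9 = 11q − 4 ⇒ q = 13/16.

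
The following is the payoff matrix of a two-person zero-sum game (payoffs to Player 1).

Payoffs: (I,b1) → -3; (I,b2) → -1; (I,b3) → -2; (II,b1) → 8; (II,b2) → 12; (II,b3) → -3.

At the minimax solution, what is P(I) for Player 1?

11/12

Row minima: I → -3, II → -3; maximin = -3.
Column maxima: b1 → 8, b2 → 12, b3 → -2; minimax = -2.
-3 ≠ -2, so there is no saddle point; optimal play is mixed.
b2 is strictly dominated by b1 (it gives Player 1 strictly more in every row), so Player 2 never plays it.
On the remaining 2×2 (I, II vs b1, b3):
Let Player 1 play I with probability p. Expected payoff against b1: (-3)p + 8(1−p) = −11p + 8; against b3: (-2)p + (-3)(1−p) = p − 3.
Setting these equal: −11p + 8 = p − 3 ⇒ −12p = -11 ⇒ p = 11/12, and the value is (-11)·(11/12) + 8 = -25/12.
For Player 2: with q = P(b1), equating I's and II's payoffs gives −q − 2 = 11q − 3 ⇒ q = 1/12.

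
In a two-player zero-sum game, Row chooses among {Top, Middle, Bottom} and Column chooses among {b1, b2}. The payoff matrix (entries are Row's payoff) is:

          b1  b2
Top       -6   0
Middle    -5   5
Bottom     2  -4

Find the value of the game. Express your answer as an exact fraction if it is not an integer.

-5/8

Row minima: Top → -6, Middle → -5, Bottom → -4; maximin = -4.
Column maxima: b1 → 2, b2 → 5; minimax = 2.
-4 ≠ 2, so there is no saddle point; optimal play is mixed.
Top is strictly dominated by Middle, so Row never plays it.
On the remaining 2×2 (Middle, Bottom vs b1, b2):
Let Row play Middle with probability p. Expected payoff against b1: (-5)p + 2(1−p) = −7p + 2; against b2: 5p + (-4)(1−p) = 9p − 4.
Setting these equal: −7p + 2 = 9p − 4 ⇒ −16p = -6 ⇒ p = 3/8, and the value is (-7)·(3/8) + 2 = -5/8.
For Column: with q = P(b1), equating Middle's and Bottom's payoffs gives −10q + 5 = 6q − 4 ⇒ q = 9/16.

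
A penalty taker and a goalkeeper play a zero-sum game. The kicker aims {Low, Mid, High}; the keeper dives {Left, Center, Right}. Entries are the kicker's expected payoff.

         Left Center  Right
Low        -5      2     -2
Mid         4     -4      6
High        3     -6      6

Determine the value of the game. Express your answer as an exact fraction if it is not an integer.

-4/5

Row minima: Low → -5, Mid → -4, High → -6; maximin = -4.
Column maxima: Left → 4, Center → 2, Right → 6; minimax = 2.
-4 ≠ 2, so there is no saddle point; optimal play is mixed.
Right is strictly dominated by Left (it gives the kicker strictly more in every row), so the keeper never plays it.
With Right eliminated, High is strictly dominated by Mid (Mid gives the kicker strictly more in every remaining column), so the kicker never plays it.
On the remaining 2×2 (Low, Mid vs Left, Center):
Let the kicker play Low with probability p. Expected payoff against Left: (-5)p + 4(1−p) = −9p + 4; against Center: 2p + (-4)(1−p) = 6p − 4.
Setting these equal: −9p + 4 = 6p − 4 ⇒ −15p = -8 ⇒ p = 8/15, and the value is (-9)·(8/15) + 4 = -4/5.
For the keeper: with q = P(Left), equating Low's and Mid's payoffs gives −7q + 2 = 8q − 4 ⇒ q = 2/5.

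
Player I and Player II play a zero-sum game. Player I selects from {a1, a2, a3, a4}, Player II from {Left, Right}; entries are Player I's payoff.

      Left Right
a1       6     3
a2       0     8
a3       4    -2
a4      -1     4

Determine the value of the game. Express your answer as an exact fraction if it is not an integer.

Row minima: a1 → 3, a2 → 0, a3 → -2, a4 → -1; maximin = 3.
Column maxima: Left → 6, Right → 8; minimax = 6.
3 ≠ 6, so there is no saddle point; optimal play is mixed.
a3 is strictly dominated by a1, so Player I never plays it.
a4 is strictly dominated by a2, so Player I never plays it.
On the remaining 2×2 (a1, a2 vs Left, Right):
Let Player I play a1 with probability p. Expected payoff against Left: 6p + 0(1−p) = 6p; against Right: 3p + 8(1−p) = −5p + 8.
Setting these equal: 6p = −5p + 8 ⇒ 11p = 8 ⇒ p = 8/11, and the value is (6)·(8/11) = 48/11.
For Player II: with q = P(Left), equating a1's and a2's payoffs gives 3q + 3 = −8q + 8 ⇒ q = 5/11.

48/11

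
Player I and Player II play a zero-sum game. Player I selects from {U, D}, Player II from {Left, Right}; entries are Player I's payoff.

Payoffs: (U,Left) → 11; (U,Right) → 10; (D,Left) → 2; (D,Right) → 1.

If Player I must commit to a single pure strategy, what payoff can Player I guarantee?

Row minima: U → 10, D → 1.
The best of these is 10.

10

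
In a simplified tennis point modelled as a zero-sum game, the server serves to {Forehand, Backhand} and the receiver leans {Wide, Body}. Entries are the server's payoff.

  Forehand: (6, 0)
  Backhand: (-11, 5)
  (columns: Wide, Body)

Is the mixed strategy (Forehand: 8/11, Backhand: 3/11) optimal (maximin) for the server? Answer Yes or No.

Yes

Against Wide this mix gives (8/11)·6 + (3/11)·(-11) = 15/11.
Against Body this mix gives (8/11)·0 + (3/11)·5 = 15/11.
All of the receiver's active replies (Wide, Body) yield 15/11, and no column does worse for the server. The mix makes the receiver indifferent and guarantees 15/11, so it is optimal.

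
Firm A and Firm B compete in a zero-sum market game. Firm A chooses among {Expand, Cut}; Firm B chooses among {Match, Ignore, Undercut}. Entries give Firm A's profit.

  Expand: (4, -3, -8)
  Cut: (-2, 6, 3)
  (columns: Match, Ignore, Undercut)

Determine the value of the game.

-4/17

Row minima: Expand → -8, Cut → -2; maximin = -2.
Column maxima: Match → 4, Ignore → 6, Undercut → 3; minimax = 3.
-2 ≠ 3, so there is no saddle point; optimal play is mixed.
Ignore is strictly dominated by Undercut (it gives Firm A strictly more in every row), so Firm B never plays it.
On the remaining 2×2 (Expand, Cut vs Match, Undercut):
Let Firm A play Expand with probability p. Expected payoff against Match: 4p + (-2)(1−p) = 6p − 2; against Undercut: (-8)p + 3(1−p) = −11p + 3.
Setting these equal: 6p − 2 = −11p + 3 ⇒ 17p = 5 ⇒ p = 5/17, and the value is (6)·(5/17) − 2 = -4/17.
For Firm B: with q = P(Match), equating Expand's and Cut's payoffs gives 12q − 8 = −5q + 3 ⇒ q = 11/17.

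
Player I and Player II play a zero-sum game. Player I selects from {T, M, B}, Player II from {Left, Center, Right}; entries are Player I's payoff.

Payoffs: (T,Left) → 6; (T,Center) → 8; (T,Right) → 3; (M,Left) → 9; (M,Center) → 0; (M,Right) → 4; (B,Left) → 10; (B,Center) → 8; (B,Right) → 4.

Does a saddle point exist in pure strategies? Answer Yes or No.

Yes

Row minima: T → 3, M → 0, B → 4; maximin = 4.
Column maxima: Left → 10, Center → 8, Right → 4; minimax = 4.
maximin = minimax = 4, so a saddle point exists.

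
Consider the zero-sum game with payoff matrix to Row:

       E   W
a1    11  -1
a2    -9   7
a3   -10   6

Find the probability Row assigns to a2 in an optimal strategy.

Row minima: a1 → -1, a2 → -9, a3 → -10; maximin = -1.
Column maxima: E → 11, W → 7; minimax = 7.
-1 ≠ 7, so there is no saddle point; optimal play is mixed.
a3 is strictly dominated by a2, so Row never plays it.
On the remaining 2×2 (a1, a2 vs E, W):
Let Row play a1 with probability p. Expected payoff against E: 11p + (-9)(1−p) = 20p − 9; against W: (-1)p + 7(1−p) = −8p + 7.
Setting these equal: 20p − 9 = −8p + 7 ⇒ 28p = 16 ⇒ p = 4/7, and the value is (20)·(4/7) − 9 = 17/7.
For Column: with q = P(E), equating a1's and a2's payoffs gives 12q − 1 = −16q + 7 ⇒ q = 2/7.

3/7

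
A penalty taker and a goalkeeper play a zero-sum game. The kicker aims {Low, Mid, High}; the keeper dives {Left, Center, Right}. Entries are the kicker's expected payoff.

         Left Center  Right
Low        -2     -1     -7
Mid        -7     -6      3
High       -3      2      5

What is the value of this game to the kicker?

Row minima: Low → -7, Mid → -7, High → -3; maximin = -3.
Column maxima: Left → -2, Center → 2, Right → 5; minimax = -2.
-3 ≠ -2, so there is no saddle point; optimal play is mixed.
Mid is strictly dominated by High, so the kicker never plays it.
Center is strictly dominated by Left (it gives the kicker strictly more in every row), so the keeper never plays it.
On the remaining 2×2 (Low, High vs Left, Right):
Let the kicker play Low with probability p. Expected payoff against Left: (-2)p + (-3)(1−p) = p − 3; against Right: (-7)p + 5(1−p) = −12p + 5.
Setting these equal: p − 3 = −12p + 5 ⇒ 13p = 8 ⇒ p = 8/13, and the value is (1)·(8/13) − 3 = -31/13.
For the keeper: with q = P(Left), equating Low's and High's payoffs gives 5q − 7 = −8q + 5 ⇒ q = 12/13.

-31/13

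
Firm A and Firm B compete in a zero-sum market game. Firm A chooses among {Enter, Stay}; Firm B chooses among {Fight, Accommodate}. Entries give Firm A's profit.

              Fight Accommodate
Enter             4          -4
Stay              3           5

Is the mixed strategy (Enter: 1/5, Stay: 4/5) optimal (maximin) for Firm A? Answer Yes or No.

Against Fight this mix gives (1/5)·4 + (4/5)·3 = 16/5.
Against Accommodate this mix gives (1/5)·(-4) + (4/5)·5 = 16/5.
All of Firm B's active replies (Fight, Accommodate) yield 16/5, and no column does worse for Firm A. The mix makes Firm B indifferent and guarantees 16/5, so it is optimal.

Yes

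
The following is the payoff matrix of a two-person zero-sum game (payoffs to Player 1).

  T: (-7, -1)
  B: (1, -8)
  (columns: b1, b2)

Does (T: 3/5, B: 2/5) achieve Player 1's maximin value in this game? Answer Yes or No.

Yes

Against b1 this mix gives (3/5)·(-7) + (2/5)·1 = -19/5.
Against b2 this mix gives (3/5)·(-1) + (2/5)·(-8) = -19/5.
All of Player 2's active replies (b1, b2) yield -19/5, and no column does worse for Player 1. The mix makes Player 2 indifferent and guarantees -19/5, so it is optimal.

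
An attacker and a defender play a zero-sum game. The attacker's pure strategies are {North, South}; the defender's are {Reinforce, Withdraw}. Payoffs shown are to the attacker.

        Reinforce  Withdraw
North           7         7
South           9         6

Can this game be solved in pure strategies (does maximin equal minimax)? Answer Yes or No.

Row minima: North → 7, South → 6; maximin = 7.
Column maxima: Reinforce → 9, Withdraw → 7; minimax = 7.
maximin = minimax = 7, so a saddle point exists.

Yes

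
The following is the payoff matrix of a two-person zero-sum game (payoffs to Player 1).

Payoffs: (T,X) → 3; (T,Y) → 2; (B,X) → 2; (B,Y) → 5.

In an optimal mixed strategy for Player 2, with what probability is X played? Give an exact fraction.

3/4

Row minima: T → 2, B → 2; maximin = 2.
Column maxima: X → 3, Y → 5; minimax = 3.
2 ≠ 3, so there is no saddle point; optimal play is mixed.
Let Player 1 play T with probability p. Expected payoff against X: 3p + 2(1−p) = p + 2; against Y: 2p + 5(1−p) = −3p + 5.
Setting these equal: p + 2 = −3p + 5 ⇒ 4p = 3 ⇒ p = 3/4, and the value is (1)·(3/4) + 2 = 11/4.
For Player 2: with q = P(X), equating T's and B's payoffs gives q + 2 = −3q + 5 ⇒ q = 3/4.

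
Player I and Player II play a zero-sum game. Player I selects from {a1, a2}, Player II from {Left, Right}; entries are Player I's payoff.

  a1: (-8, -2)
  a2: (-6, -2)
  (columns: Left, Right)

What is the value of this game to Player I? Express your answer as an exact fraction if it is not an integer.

-6

Row minima: a1 → -8, a2 → -6; maximin = -6.
Column maxima: Left → -6, Right → -2; minimax = -6.
Since maximin = minimax = -6, there is a saddle point and the value is -6.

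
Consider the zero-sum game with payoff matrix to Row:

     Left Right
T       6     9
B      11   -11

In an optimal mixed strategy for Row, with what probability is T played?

22/25

Row minima: T → 6, B → -11; maximin = 6.
Column maxima: Left → 11, Right → 9; minimax = 9.
6 ≠ 9, so there is no saddle point; optimal play is mixed.
Let Row play T with probability p. Expected payoff against Left: 6p + 11(1−p) = −5p + 11; against Right: 9p + (-11)(1−p) = 20p − 11.
Setting these equal: −5p + 11 = 20p − 11 ⇒ −25p = -22 ⇒ p = 22/25, and the value is (-5)·(22/25) + 11 = 33/5.
For Column: with q = P(Left), equating T's and B's payoffs gives −3q + 9 = 22q − 11 ⇒ q = 4/5.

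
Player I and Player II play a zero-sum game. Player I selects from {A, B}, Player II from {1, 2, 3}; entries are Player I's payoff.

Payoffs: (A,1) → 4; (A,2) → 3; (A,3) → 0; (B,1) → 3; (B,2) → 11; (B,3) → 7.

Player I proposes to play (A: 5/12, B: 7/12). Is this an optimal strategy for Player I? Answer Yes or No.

No

Against 1 this mix gives (5/12)·4 + (7/12)·3 = 41/12.
Against 2 this mix gives (5/12)·3 + (7/12)·11 = 23/3.
Against 3 this mix gives (5/12)·0 + (7/12)·7 = 49/12.
Player II will play 1, holding Player I to 41/12. Shifting weight toward the row that does better against 1 would raise this floor (the equalizing mix achieves 7/2 against both 1 and 3), so the proposed strategy is not optimal.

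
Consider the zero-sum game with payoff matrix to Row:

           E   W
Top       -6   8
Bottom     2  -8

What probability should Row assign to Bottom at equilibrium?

Row minima: Top → -6, Bottom → -8; maximin = -6.
Column maxima: E → 2, W → 8; minimax = 2.
-6 ≠ 2, so there is no saddle point; optimal play is mixed.
Let Row play Top with probability p. Expected payoff against E: (-6)p + 2(1−p) = −8p + 2; against W: 8p + (-8)(1−p) = 16p − 8.
Setting these equal: −8p + 2 = 16p − 8 ⇒ −24p = -10 ⇒ p = 5/12, and the value is (-8)·(5/12) + 2 = -4/3.
For Column: with q = P(E), equating Top's and Bottom's payoffs gives −14q + 8 = 10q − 8 ⇒ q = 2/3.

7/12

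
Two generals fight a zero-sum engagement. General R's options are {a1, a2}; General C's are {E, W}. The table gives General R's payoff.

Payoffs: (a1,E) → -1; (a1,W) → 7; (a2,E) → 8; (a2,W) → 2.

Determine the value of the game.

Row minima: a1 → -1, a2 → 2; maximin = 2.
Column maxima: E → 8, W → 7; minimax = 7.
2 ≠ 7, so there is no saddle point; optimal play is mixed.
Let General R play a1 with probability p. Expected payoff against E: (-1)p + 8(1−p) = −9p + 8; against W: 7p + 2(1−p) = 5p + 2.
Setting these equal: −9p + 8 = 5p + 2 ⇒ −14p = -6 ⇒ p = 3/7, and the value is (-9)·(3/7) + 8 = 29/7.
For General C: with q = P(E), equating a1's and a2's payoffs gives −8q + 7 = 6q + 2 ⇒ q = 5/14.

29/7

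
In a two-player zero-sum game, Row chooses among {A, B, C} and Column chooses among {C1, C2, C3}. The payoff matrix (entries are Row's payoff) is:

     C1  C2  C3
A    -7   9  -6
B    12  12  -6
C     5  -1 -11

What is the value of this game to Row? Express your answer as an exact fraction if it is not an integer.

-6

Row minima: A → -7, B → -6, C → -11; maximin = -6.
Column maxima: C1 → 12, C2 → 12, C3 → -6; minimax = -6.
Since maximin = minimax = -6, there is a saddle point and the value is -6.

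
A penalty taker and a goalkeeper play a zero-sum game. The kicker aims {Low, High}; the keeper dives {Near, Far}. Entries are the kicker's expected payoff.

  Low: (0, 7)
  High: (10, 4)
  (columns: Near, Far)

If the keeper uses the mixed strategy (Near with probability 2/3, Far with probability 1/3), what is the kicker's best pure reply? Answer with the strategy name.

High

Expected payoff of Low: (2/3)·0 + (1/3)·7 = 7/3.
Expected payoff of High: (2/3)·10 + (1/3)·4 = 8.
The largest is 8, so the kicker's best response is High.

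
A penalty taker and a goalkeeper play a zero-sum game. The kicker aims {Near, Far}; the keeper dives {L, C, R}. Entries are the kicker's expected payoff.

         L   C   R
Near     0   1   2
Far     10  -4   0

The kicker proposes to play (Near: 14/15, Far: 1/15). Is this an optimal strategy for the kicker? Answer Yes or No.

Against L this mix gives (14/15)·0 + (1/15)·10 = 2/3.
Against C this mix gives (14/15)·1 + (1/15)·(-4) = 2/3.
Against R this mix gives (14/15)·2 + (1/15)·0 = 28/15.
All of the keeper's active replies (L, C) yield 2/3, and no column does worse for the kicker. The mix makes the keeper indifferent and guarantees 2/3, so it is optimal.

Yes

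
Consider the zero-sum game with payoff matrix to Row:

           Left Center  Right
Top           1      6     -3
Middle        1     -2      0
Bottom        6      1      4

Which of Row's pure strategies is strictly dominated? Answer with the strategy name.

Middle

Bottom gives a strictly higher payoff than Middle against every column: 6 > 1, 1 > -2, 4 > 0.
So Middle is strictly dominated and Row never plays it.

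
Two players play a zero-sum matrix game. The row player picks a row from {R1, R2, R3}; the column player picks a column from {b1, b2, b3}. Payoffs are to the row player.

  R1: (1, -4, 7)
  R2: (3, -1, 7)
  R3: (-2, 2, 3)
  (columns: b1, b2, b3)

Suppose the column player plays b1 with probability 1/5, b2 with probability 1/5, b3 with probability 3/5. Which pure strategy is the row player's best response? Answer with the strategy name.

R2

Expected payoff of R1: (1/5)·1 + (1/5)·(-4) + (3/5)·7 = 18/5.
Expected payoff of R2: (1/5)·3 + (1/5)·(-1) + (3/5)·7 = 23/5.
Expected payoff of R3: (1/5)·(-2) + (1/5)·2 + (3/5)·3 = 9/5.
The largest is 23/5, so the row player's best response is R2.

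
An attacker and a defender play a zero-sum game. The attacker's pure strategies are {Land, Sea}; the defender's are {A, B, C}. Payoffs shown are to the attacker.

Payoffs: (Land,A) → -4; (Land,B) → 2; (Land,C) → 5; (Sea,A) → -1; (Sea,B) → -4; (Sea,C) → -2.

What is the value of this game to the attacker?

-2

Row minima: Land → -4, Sea → -4; maximin = -4.
Column maxima: A → -1, B → 2, C → 5; minimax = -1.
-4 ≠ -1, so there is no saddle point; optimal play is mixed.
C is strictly dominated by B (it gives the attacker strictly more in every row), so the defender never plays it.
On the remaining 2×2 (Land, Sea vs A, B):
Let the attacker play Land with probability p. Expected payoff against A: (-4)p + (-1)(1−p) = −3p − 1; against B: 2p + (-4)(1−p) = 6p − 4.
Setting these equal: −3p − 1 = 6p − 4 ⇒ −9p = -3 ⇒ p = 1/3, and the value is (-3)·(1/3) − 1 = -2.
For the defender: with q = P(A), equating Land's and Sea's payoffs gives −6q + 2 = 3q − 4 ⇒ q = 2/3.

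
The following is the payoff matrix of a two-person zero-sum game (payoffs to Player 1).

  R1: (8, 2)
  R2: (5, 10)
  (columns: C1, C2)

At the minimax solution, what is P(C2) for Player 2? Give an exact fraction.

Row minima: R1 → 2, R2 → 5; maximin = 5.
Column maxima: C1 → 8, C2 → 10; minimax = 8.
5 ≠ 8, so there is no saddle point; optimal play is mixed.
Let Player 1 play R1 with probability p. Expected payoff against C1: 8p + 5(1−p) = 3p + 5; against C2: 2p + 10(1−p) = −8p + 10.
Setting these equal: 3p + 5 = −8p + 10 ⇒ 11p = 5 ⇒ p = 5/11, and the value is (3)·(5/11) + 5 = 70/11.
For Player 2: with q = P(C1), equating R1's and R2's payoffs gives 6q + 2 = −5q + 10 ⇒ q = 8/11.

3/11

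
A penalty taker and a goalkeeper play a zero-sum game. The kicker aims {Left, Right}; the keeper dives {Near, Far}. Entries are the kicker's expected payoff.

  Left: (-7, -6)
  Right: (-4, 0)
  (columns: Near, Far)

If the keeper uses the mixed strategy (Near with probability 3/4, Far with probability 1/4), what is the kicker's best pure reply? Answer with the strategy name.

Expected payoff of Left: (3/4)·(-7) + (1/4)·(-6) = -27/4.
Expected payoff of Right: (3/4)·(-4) + (1/4)·0 = -3.
The largest is -3, so the kicker's best response is Right.

Right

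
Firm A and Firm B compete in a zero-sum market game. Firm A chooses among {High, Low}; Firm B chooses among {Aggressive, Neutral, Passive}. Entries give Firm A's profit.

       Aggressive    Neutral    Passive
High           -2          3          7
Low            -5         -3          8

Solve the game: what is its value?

-2

Row minima: High → -2, Low → -5; maximin = -2.
Column maxima: Aggressive → -2, Neutral → 3, Passive → 8; minimax = -2.
Since maximin = minimax = -2, there is a saddle point and the value is -2.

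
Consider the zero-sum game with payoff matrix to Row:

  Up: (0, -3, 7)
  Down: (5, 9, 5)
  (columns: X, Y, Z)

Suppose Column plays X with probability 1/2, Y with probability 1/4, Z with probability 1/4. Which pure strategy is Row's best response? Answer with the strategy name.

Expected payoff of Up: (1/2)·0 + (1/4)·(-3) + (1/4)·7 = 1.
Expected payoff of Down: (1/2)·5 + (1/4)·9 + (1/4)·5 = 6.
The largest is 6, so Row's best response is Down.

Down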